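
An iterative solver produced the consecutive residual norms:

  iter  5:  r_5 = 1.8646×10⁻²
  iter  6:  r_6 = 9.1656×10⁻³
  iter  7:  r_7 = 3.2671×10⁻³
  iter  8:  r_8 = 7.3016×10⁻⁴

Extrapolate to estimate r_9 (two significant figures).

First estimate the order: p ≈ ln(r_8/r_7) / ln(r_7/r_6) = ln(7.3016×10⁻⁴/3.2671×10⁻³)/ln(3.2671×10⁻³/9.1656×10⁻³) = ln(0.223489)/ln(0.356452) ≈ 1.4526.
Then r_9 ≈ r_8·(r_8/r_7)^p = 7.3016×10⁻⁴·(0.223489)^1.4526 = 7.3016×10⁻⁴·0.11343 ≈ 8.282e-05.

8.3e-5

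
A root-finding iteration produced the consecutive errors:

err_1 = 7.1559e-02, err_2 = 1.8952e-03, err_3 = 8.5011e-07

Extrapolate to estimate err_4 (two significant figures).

6.6e-14

First estimate the order: p ≈ ln(err_3/err_2) / ln(err_2/err_1) = ln(8.5011e-07/1.8952e-03)/ln(1.8952e-03/7.1559e-02) = ln(0.00044856)/ln(0.0264844) ≈ 2.1231.
Then err_4 ≈ err_3·(err_3/err_2)^p = 8.5011e-07·(0.00044856)^2.1231 = 8.5011e-07·7.78897e-08 ≈ 6.621e-14.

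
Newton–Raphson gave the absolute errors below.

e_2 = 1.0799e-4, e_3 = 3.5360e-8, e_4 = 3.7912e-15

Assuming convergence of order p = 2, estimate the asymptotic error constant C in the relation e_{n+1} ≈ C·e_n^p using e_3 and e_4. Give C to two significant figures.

3.0

C ≈ e_4 / e_3^2
  = 3.7912e-15 / (3.5360e-8)^2
  = 3.7912e-15 / 1.25033e-15 ≈ 3.0322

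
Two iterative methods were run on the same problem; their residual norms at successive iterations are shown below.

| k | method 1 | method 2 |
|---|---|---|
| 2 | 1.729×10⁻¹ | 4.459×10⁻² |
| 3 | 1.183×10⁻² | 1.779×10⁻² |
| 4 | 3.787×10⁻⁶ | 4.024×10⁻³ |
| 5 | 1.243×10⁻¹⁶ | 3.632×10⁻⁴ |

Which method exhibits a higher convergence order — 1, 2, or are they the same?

1

Method 1: p ≈ ln(1.243×10⁻¹⁶/3.787×10⁻⁶)/ln(3.787×10⁻⁶/1.183×10⁻²) ≈ 3.00.
Method 2: p ≈ ln(3.632×10⁻⁴/4.024×10⁻³)/ln(4.024×10⁻³/1.779×10⁻²) ≈ 1.62.
Method 1 has the higher order (≈3.0 vs ≈1.6).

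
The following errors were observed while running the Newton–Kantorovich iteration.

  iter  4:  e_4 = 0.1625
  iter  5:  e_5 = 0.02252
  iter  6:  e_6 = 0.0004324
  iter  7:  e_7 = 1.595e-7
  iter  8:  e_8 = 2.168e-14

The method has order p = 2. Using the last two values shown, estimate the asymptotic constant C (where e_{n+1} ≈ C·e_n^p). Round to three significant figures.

C ≈ e_8 / e_7^2
  = 2.168e-14 / (1.595e-7)^2
  = 2.168e-14 / 2.54402e-14 ≈ 0.85219

0.852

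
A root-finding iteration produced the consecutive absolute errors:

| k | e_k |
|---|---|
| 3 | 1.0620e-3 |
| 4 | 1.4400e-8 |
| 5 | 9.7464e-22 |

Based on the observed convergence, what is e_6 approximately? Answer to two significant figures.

First estimate the order: p ≈ ln(e_5/e_4) / ln(e_4/e_3) = ln(9.7464e-22/1.4400e-8)/ln(1.4400e-8/1.0620e-3) = ln(6.76833e-14)/ln(1.35593e-05) ≈ 2.7055.
Then e_6 ≈ e_5·(e_5/e_4)^p = 9.7464e-22·(6.76833e-14)^2.7055 = 9.7464e-22·2.34352e-36 ≈ 2.284e-57.

2.3e-57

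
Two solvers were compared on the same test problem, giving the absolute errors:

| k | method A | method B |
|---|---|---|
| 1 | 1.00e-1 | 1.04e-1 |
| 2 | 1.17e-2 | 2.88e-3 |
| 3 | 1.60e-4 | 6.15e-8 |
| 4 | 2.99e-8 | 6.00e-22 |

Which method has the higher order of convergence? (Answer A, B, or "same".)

Method A: p ≈ ln(2.99e-8/1.60e-4)/ln(1.60e-4/1.17e-2) ≈ 2.00.
Method B: p ≈ ln(6.00e-22/6.15e-8)/ln(6.15e-8/2.88e-3) ≈ 3.00.
Method B has the higher order (≈3.0 vs ≈2.0).

B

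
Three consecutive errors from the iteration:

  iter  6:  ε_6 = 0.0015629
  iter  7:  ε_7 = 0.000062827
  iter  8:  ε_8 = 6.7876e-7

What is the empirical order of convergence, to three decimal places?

p ≈ ln(ε_8/ε_7) / ln(ε_7/ε_6)
  = ln(6.7876e-7/0.000062827) / ln(0.000062827/0.0015629)
  = ln(0.0108036) / ln(0.040199)
  = -4.527876 / -3.213913 ≈ 1.408836

1.409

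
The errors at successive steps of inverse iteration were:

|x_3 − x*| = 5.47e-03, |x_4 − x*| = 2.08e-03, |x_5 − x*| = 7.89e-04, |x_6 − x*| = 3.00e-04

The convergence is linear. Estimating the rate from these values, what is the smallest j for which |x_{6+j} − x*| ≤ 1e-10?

16

Rate ρ ≈ |x_6 − x*|/|x_5 − x*| = 3.00e-04/7.89e-04 = 0.3802.
After j more steps, |x_{6+j} − x*| ≈ 3.00e-04·ρ^j; need ρ^j ≤ 1e-10/3.00e-04 = 3.33333e-07.
j ≥ ln(3.33333e-07)/ln(0.3802) = -14.9141/-0.96706 = 15.422.
So 16 more iterations are needed.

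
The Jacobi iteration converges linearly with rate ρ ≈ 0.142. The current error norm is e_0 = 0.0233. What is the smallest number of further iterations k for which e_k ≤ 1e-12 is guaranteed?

After k steps, e_k ≈ 0.0233·0.142^k.
Need 0.142^k ≤ 1e-12/0.0233 = 4.29185e-11.
k ≥ ln(4.29185e-11)/ln(0.142) = -23.8717/-1.95193 = 12.230.
Smallest integer k = 13.

13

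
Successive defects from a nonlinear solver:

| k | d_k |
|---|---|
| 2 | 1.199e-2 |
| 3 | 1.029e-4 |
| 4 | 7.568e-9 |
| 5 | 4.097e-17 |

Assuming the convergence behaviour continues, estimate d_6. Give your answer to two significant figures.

1.2e-33

First estimate the order: p ≈ ln(d_5/d_4) / ln(d_4/d_3) = ln(4.097e-17/7.568e-9)/ln(7.568e-9/1.029e-4) = ln(5.41358e-09)/ln(7.35471e-05) ≈ 1.9999.
Then d_6 ≈ d_5·(d_5/d_4)^p = 4.097e-17·(5.41358e-09)^1.9999 = 4.097e-17·2.93627e-17 ≈ 1.203e-33.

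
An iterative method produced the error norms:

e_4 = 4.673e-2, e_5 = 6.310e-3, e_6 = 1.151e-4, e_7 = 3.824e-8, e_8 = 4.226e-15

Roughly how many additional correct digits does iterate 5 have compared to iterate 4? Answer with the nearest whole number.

1

Digits gained ≈ log₁₀(e_4/e_5) = log₁₀(4.673e-2/6.310e-3) = log₁₀(7.40571) ≈ 0.870.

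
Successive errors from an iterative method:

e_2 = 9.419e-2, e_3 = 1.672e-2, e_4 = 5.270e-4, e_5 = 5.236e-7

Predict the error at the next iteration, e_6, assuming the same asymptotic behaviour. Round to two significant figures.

5.2e-13

First estimate the order: p ≈ ln(e_5/e_4) / ln(e_4/e_3) = ln(5.236e-7/5.270e-4)/ln(5.270e-4/1.672e-2) = ln(0.000993548)/ln(0.0315191) ≈ 2.0000.
Then e_6 ≈ e_5·(e_5/e_4)^p = 5.236e-7·(0.000993548)^2.0000 = 5.236e-7·9.87138e-07 ≈ 5.169e-13.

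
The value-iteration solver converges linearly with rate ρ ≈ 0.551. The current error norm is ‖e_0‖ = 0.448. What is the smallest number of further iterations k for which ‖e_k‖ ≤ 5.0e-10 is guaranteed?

After k steps, ‖e_k‖ ≈ 0.448·0.551^k.
Need 0.551^k ≤ 5.0e-10/0.448 = 1.11607e-09.
k ≥ ln(1.11607e-09)/ln(0.551) = -20.6135/-0.59602 = 34.585.
Smallest integer k = 35.

35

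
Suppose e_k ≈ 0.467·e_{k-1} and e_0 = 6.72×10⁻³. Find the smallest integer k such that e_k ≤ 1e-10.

After k steps, e_k ≈ 6.72×10⁻³·0.467^k.
Need 0.467^k ≤ 1e-10/6.72×10⁻³ = 1.4881e-08.
k ≥ ln(1.4881e-08)/ln(0.467) = -18.0232/-0.76143 = 23.670.
Smallest integer k = 24.

24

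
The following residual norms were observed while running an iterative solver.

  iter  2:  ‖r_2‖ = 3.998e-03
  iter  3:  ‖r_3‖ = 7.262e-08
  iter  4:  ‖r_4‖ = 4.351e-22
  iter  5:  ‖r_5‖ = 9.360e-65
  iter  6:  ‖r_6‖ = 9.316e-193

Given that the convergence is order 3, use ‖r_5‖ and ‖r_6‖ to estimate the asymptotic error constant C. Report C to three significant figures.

C ≈ ‖r_6‖ / ‖r_5‖^3
  = 9.316e-193 / (9.360e-65)^3
  = 9.316e-193 / 8.20026e-193 ≈ 1.1361

1.14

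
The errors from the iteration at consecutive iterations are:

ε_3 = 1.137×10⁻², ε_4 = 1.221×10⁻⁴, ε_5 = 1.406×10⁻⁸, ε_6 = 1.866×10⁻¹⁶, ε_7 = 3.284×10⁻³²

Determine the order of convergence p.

2

Consecutive ratios: ε_7/ε_6 = 3.284×10⁻³²/1.866×10⁻¹⁶ = 1.75991e-16, ε_6/ε_5 = 1.866×10⁻¹⁶/1.406×10⁻⁸ = 1.32717e-08.
p ≈ ln(1.75991e-16)/ln(1.32717e-08) = -36.2761/-18.1376 ≈ 2.00.
So the convergence is quadratic (order 2).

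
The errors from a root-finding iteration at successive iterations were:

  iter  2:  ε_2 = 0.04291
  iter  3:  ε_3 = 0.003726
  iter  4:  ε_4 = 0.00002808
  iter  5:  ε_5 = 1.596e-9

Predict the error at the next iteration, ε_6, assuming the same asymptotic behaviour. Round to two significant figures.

First estimate the order: p ≈ ln(ε_5/ε_4) / ln(ε_4/ε_3) = ln(1.596e-9/0.00002808)/ln(0.00002808/0.003726) = ln(5.68376e-05)/ln(0.00753623) ≈ 1.9998.
Then ε_6 ≈ ε_5·(ε_5/ε_4)^p = 1.596e-9·(5.68376e-05)^1.9998 = 1.596e-9·3.23683e-09 ≈ 5.166e-18.

5.2e-18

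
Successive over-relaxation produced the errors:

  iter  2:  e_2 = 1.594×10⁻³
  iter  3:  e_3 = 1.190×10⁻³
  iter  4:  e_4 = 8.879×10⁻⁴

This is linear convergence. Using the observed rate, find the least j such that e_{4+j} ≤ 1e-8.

39

Rate ρ ≈ e_4/e_3 = 8.879×10⁻⁴/1.190×10⁻³ = 0.7461.
After j more steps, e_{4+j} ≈ 8.879×10⁻⁴·ρ^j; need ρ^j ≤ 1e-8/8.879×10⁻⁴ = 1.12625e-05.
j ≥ ln(1.12625e-05)/ln(0.7461) = -11.3940/-0.29290 = 38.901.
So 39 more iterations are needed.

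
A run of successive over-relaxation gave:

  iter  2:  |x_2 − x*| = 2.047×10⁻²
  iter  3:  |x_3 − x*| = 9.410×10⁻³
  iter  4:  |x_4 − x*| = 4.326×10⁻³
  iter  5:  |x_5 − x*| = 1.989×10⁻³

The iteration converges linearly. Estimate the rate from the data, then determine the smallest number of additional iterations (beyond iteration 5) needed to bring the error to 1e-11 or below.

25

Rate ρ ≈ |x_5 − x*|/|x_4 − x*| = 1.989×10⁻³/4.326×10⁻³ = 0.4598.
After j more steps, |x_{5+j} − x*| ≈ 1.989×10⁻³·ρ^j; need ρ^j ≤ 1e-11/1.989×10⁻³ = 5.02765e-09.
j ≥ ln(5.02765e-09)/ln(0.4598) = -19.1083/-0.77696 = 24.594.
So 25 more iterations are needed.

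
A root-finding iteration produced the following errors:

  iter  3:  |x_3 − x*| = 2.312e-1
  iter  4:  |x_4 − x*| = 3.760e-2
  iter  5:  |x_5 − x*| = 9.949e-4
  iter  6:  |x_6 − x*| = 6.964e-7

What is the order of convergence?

Consecutive ratios: |x_6 − x*|/|x_5 − x*| = 6.964e-7/9.949e-4 = 0.00069997, |x_5 − x*|/|x_4 − x*| = 9.949e-4/3.760e-2 = 0.0264601.
p ≈ ln(0.00069997)/ln(0.0264601) = -7.2645/-3.6321 ≈ 2.00.
So the convergence is quadratic (order 2).

2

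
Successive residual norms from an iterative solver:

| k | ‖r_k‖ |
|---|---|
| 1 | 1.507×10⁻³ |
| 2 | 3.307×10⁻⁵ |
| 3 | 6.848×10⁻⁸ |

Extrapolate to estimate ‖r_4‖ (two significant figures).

3.1e-12

First estimate the order: p ≈ ln(‖r_3‖/‖r_2‖) / ln(‖r_2‖/‖r_1‖) = ln(6.848×10⁻⁸/3.307×10⁻⁵)/ln(3.307×10⁻⁵/1.507×10⁻³) = ln(0.00207076)/ln(0.0219443) ≈ 1.6181.
Then ‖r_4‖ ≈ ‖r_3‖·(‖r_3‖/‖r_2‖)^p = 6.848×10⁻⁸·(0.00207076)^1.6181 = 6.848×10⁻⁸·4.54182e-05 ≈ 3.11e-12.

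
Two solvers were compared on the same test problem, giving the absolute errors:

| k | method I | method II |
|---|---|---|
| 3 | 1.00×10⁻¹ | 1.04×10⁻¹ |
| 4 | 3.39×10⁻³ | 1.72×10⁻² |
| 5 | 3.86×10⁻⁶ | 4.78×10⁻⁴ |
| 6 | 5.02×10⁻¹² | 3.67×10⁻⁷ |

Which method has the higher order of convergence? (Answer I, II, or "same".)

same

Method I: p ≈ ln(5.02×10⁻¹²/3.86×10⁻⁶)/ln(3.86×10⁻⁶/3.39×10⁻³) ≈ 2.00.
Method II: p ≈ ln(3.67×10⁻⁷/4.78×10⁻⁴)/ln(4.78×10⁻⁴/1.72×10⁻²) ≈ 2.00.
Both orders ≈ 2.0 — effectively the same.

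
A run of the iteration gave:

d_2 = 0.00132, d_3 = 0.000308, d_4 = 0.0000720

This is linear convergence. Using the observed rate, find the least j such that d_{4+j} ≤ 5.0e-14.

15

Rate ρ ≈ d_4/d_3 = 0.0000720/0.000308 = 0.2338.
After j more steps, d_{4+j} ≈ 0.0000720·ρ^j; need ρ^j ≤ 5.0e-14/0.0000720 = 6.94444e-10.
j ≥ ln(6.94444e-10)/ln(0.2338) = -21.0879/-1.45329 = 14.510.
So 15 more iterations are needed.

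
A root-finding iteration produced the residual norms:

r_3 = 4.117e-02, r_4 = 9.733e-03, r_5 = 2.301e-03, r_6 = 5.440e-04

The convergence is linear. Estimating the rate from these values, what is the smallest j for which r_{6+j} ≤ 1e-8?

Rate ρ ≈ r_6/r_5 = 5.440e-04/2.301e-03 = 0.2364.
After j more steps, r_{6+j} ≈ 5.440e-04·ρ^j; need ρ^j ≤ 1e-8/5.440e-04 = 1.83824e-05.
j ≥ ln(1.83824e-05)/ln(0.2364) = -10.9041/-1.44223 = 7.561.
So 8 more iterations are needed.

8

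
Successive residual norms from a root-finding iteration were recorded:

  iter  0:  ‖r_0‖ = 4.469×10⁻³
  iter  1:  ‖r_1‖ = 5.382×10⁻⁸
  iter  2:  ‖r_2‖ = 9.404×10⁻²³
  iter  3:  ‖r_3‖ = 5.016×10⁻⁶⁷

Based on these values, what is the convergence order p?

Consecutive ratios: ‖r_3‖/‖r_2‖ = 5.016×10⁻⁶⁷/9.404×10⁻²³ = 5.3339e-45, ‖r_2‖/‖r_1‖ = 9.404×10⁻²³/5.382×10⁻⁸ = 1.74731e-15.
p ≈ ln(5.3339e-45)/ln(1.74731e-15) = -101.9422/-33.9807 ≈ 3.00.
So the convergence is cubic (order 3).

3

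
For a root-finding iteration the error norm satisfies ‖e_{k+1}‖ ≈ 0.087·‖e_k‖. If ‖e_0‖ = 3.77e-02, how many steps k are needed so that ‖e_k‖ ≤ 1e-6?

5

After k steps, ‖e_k‖ ≈ 3.77e-02·0.087^k.
Need 0.087^k ≤ 1e-6/3.77e-02 = 2.65252e-05.
k ≥ ln(2.65252e-05)/ln(0.087) = -10.5374/-2.44185 = 4.315.
Smallest integer k = 5.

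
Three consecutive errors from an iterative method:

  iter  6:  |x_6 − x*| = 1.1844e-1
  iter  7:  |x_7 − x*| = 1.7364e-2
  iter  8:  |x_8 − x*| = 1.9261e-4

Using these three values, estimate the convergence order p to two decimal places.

p ≈ ln(|x_8 − x*|/|x_7 − x*|) / ln(|x_7 − x*|/|x_6 − x*|)
  = ln(1.9261e-4/1.7364e-2) / ln(1.7364e-2/1.1844e-1)
  = ln(0.0110925) / ln(0.146606)
  = -4.50149 / -1.92001 ≈ 2.34451

2.34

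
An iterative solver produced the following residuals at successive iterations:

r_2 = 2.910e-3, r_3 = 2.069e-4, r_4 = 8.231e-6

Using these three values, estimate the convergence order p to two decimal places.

1.22

p ≈ ln(r_4/r_3) / ln(r_3/r_2)
  = ln(8.231e-6/2.069e-4) / ln(2.069e-4/2.910e-3)
  = ln(0.0397825) / ln(0.0710997)
  = -3.22433 / -2.64367 ≈ 1.21964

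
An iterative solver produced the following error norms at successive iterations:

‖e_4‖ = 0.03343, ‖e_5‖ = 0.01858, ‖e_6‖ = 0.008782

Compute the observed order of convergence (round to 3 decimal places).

1.276

p ≈ ln(‖e_6‖/‖e_5‖) / ln(‖e_5‖/‖e_4‖)
  = ln(0.008782/0.01858) / ln(0.01858/0.03343)
  = ln(0.472659) / ln(0.555788)
  = -0.749381 / -0.587368 ≈ 1.275829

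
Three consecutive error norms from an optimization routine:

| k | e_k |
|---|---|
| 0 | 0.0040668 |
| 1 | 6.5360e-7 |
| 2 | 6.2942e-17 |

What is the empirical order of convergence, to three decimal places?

p ≈ ln(e_2/e_1) / ln(e_1/e_0)
  = ln(6.2942e-17/6.5360e-7) / ln(6.5360e-7/0.0040668)
  = ln(9.63005e-11) / ln(0.000160716)
  = -23.063548 / -8.735872 ≈ 2.640097

2.640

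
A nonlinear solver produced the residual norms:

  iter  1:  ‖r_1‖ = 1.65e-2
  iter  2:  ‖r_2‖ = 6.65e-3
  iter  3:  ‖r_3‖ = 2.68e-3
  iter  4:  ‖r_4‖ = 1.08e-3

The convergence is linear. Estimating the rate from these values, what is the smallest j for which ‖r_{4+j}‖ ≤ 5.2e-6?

6

Rate ρ ≈ ‖r_4‖/‖r_3‖ = 1.08e-3/2.68e-3 = 0.4030.
After j more steps, ‖r_{4+j}‖ ≈ 1.08e-3·ρ^j; need ρ^j ≤ 5.2e-6/1.08e-3 = 0.00481481.
j ≥ ln(0.00481481)/ln(0.4030) = -5.3361/-0.90882 = 5.871.
So 6 more iterations are needed.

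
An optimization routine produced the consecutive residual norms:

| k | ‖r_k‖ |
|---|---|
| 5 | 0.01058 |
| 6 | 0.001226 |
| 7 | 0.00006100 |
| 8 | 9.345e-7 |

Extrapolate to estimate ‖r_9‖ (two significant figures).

First estimate the order: p ≈ ln(‖r_8‖/‖r_7‖) / ln(‖r_7‖/‖r_6‖) = ln(9.345e-7/0.00006100)/ln(0.00006100/0.001226) = ln(0.0153197)/ln(0.0497553) ≈ 1.3926.
Then ‖r_9‖ ≈ ‖r_8‖·(‖r_8‖/‖r_7‖)^p = 9.345e-7·(0.0153197)^1.3926 = 9.345e-7·0.00297016 ≈ 2.776e-09.

2.8e-9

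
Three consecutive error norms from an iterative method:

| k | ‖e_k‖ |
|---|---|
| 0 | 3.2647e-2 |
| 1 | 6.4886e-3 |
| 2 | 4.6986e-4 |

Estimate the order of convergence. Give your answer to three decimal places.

1.625

p ≈ ln(‖e_2‖/‖e_1‖) / ln(‖e_1‖/‖e_0‖)
  = ln(4.6986e-4/6.4886e-3) / ln(6.4886e-3/3.2647e-2)
  = ln(0.0724132) / ln(0.19875)
  = -2.625367 / -1.615708 ≈ 1.624902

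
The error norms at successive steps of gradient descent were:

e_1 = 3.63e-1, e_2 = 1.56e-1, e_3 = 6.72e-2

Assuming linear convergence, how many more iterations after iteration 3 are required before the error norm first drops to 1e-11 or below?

Rate ρ ≈ e_3/e_2 = 6.72e-2/1.56e-1 = 0.4308.
After j more steps, e_{3+j} ≈ 6.72e-2·ρ^j; need ρ^j ≤ 1e-11/6.72e-2 = 1.4881e-10.
j ≥ ln(1.4881e-10)/ln(0.4308) = -22.6284/-0.84211 = 26.871.
So 27 more iterations are needed.

27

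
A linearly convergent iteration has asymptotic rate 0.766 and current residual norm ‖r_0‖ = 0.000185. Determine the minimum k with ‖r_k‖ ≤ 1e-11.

After k steps, ‖r_k‖ ≈ 0.000185·0.766^k.
Need 0.766^k ≤ 1e-11/0.000185 = 5.40541e-08.
k ≥ ln(5.40541e-08)/ln(0.766) = -16.7333/-0.26657 = 62.773.
Smallest integer k = 63.

63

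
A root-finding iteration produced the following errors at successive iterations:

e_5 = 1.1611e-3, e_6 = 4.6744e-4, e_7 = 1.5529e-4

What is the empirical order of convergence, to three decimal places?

p ≈ ln(e_7/e_6) / ln(e_6/e_5)
  = ln(1.5529e-4/4.6744e-4) / ln(4.6744e-4/1.1611e-3)
  = ln(0.332214) / ln(0.402584)
  = -1.101976 / -0.909852 ≈ 1.211160

1.211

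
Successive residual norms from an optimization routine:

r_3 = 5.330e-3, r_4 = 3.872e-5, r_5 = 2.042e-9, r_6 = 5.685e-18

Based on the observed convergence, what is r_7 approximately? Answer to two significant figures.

First estimate the order: p ≈ ln(r_6/r_5) / ln(r_5/r_4) = ln(5.685e-18/2.042e-9)/ln(2.042e-9/3.872e-5) = ln(2.78404e-09)/ln(5.27376e-05) ≈ 1.9999.
Then r_7 ≈ r_6·(r_6/r_5)^p = 5.685e-18·(2.78404e-09)^1.9999 = 5.685e-18·7.76616e-18 ≈ 4.415e-35.

4.4e-35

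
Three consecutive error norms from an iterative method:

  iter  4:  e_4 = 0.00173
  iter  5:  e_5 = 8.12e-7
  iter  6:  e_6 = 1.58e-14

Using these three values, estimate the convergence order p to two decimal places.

2.32

p ≈ ln(e_6/e_5) / ln(e_5/e_4)
  = ln(1.58e-14/8.12e-7) / ln(8.12e-7/0.00173)
  = ln(1.94581e-08) / ln(0.000469364)
  = -17.75500 / -7.66413 ≈ 2.31664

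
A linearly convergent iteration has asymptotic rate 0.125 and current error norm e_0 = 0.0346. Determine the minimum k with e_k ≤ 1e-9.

9

After k steps, e_k ≈ 0.0346·0.125^k.
Need 0.125^k ≤ 1e-9/0.0346 = 2.89017e-08.
k ≥ ln(2.89017e-08)/ln(0.125) = -17.3594/-2.07944 = 8.348.
Smallest integer k = 9.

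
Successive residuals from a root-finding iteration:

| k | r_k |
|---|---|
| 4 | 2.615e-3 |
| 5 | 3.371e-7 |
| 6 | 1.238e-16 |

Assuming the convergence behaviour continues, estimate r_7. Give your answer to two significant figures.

1.6e-39

First estimate the order: p ≈ ln(r_6/r_5) / ln(r_5/r_4) = ln(1.238e-16/3.371e-7)/ln(3.371e-7/2.615e-3) = ln(3.6725e-10)/ln(0.00012891) ≈ 2.4256.
Then r_7 ≈ r_6·(r_6/r_5)^p = 1.238e-16·(3.6725e-10)^2.4256 = 1.238e-16·1.30128e-23 ≈ 1.611e-39.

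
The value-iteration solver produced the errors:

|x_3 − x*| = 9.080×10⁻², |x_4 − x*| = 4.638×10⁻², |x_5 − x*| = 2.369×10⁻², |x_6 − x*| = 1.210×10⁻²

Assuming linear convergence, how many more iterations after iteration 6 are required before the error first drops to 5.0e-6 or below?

12

Rate ρ ≈ |x_6 − x*|/|x_5 − x*| = 1.210×10⁻²/2.369×10⁻² = 0.5108.
After j more steps, |x_{6+j} − x*| ≈ 1.210×10⁻²·ρ^j; need ρ^j ≤ 5.0e-6/1.210×10⁻² = 0.000413223.
j ≥ ln(0.000413223)/ln(0.5108) = -7.7915/-0.67178 = 11.598.
So 12 more iterations are needed.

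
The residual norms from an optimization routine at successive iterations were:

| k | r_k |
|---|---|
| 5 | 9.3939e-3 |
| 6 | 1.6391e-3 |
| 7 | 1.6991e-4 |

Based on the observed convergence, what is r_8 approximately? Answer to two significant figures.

9.0e-6

First estimate the order: p ≈ ln(r_7/r_6) / ln(r_6/r_5) = ln(1.6991e-4/1.6391e-3)/ln(1.6391e-3/9.3939e-3) = ln(0.103661)/ln(0.174486) ≈ 1.2983.
Then r_8 ≈ r_7·(r_7/r_6)^p = 1.6991e-4·(0.103661)^1.2983 = 1.6991e-4·0.0527198 ≈ 8.958e-06.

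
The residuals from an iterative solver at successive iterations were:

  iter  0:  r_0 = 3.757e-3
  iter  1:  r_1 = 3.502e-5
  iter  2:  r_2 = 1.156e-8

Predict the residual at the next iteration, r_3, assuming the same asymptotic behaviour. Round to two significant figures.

1.2e-14

First estimate the order: p ≈ ln(r_2/r_1) / ln(r_1/r_0) = ln(1.156e-8/3.502e-5)/ln(3.502e-5/3.757e-3) = ln(0.000330097)/ln(0.00932127) ≈ 1.7145.
Then r_3 ≈ r_2·(r_2/r_1)^p = 1.156e-8·(0.000330097)^1.7145 = 1.156e-8·1.07451e-06 ≈ 1.242e-14.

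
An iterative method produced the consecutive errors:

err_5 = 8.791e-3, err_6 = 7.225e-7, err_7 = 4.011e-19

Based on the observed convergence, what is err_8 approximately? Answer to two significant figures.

6.9e-56

First estimate the order: p ≈ ln(err_7/err_6) / ln(err_6/err_5) = ln(4.011e-19/7.225e-7)/ln(7.225e-7/8.791e-3) = ln(5.55156e-13)/ln(8.21863e-05) ≈ 3.0000.
Then err_8 ≈ err_7·(err_7/err_6)^p = 4.011e-19·(5.55156e-13)^3.0000 = 4.011e-19·1.71098e-37 ≈ 6.863e-56.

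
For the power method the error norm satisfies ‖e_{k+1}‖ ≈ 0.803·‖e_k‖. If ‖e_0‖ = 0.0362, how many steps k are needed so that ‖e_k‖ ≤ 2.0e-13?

After k steps, ‖e_k‖ ≈ 0.0362·0.803^k.
Need 0.803^k ≤ 2.0e-13/0.0362 = 5.52486e-12.
k ≥ ln(5.52486e-12)/ln(0.803) = -25.9218/-0.21940 = 118.149.
Smallest integer k = 119.

119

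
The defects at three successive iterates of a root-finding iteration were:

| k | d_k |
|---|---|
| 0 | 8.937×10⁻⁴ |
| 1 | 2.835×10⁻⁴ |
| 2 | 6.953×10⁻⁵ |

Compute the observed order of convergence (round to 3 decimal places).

p ≈ ln(d_2/d_1) / ln(d_1/d_0)
  = ln(6.953×10⁻⁵/2.835×10⁻⁴) / ln(2.835×10⁻⁴/8.937×10⁻⁴)
  = ln(0.245256) / ln(0.317221)
  = -1.405453 / -1.148157 ≈ 1.224095

1.224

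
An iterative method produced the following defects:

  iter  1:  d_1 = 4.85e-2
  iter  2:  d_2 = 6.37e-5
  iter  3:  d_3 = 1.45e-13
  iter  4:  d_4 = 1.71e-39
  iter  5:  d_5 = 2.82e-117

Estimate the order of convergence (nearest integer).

3

Consecutive ratios: d_5/d_4 = 2.82e-117/1.71e-39 = 1.64912e-78, d_4/d_3 = 1.71e-39/1.45e-13 = 1.17931e-26.
p ≈ ln(1.64912e-78)/ln(1.17931e-26) = -179.1014/-59.7023 ≈ 3.00.
So the convergence is cubic (order 3).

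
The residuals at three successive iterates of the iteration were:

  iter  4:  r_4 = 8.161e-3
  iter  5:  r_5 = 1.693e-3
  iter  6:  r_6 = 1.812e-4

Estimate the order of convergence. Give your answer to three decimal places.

p ≈ ln(r_6/r_5) / ln(r_5/r_4)
  = ln(1.812e-4/1.693e-3) / ln(1.693e-3/8.161e-3)
  = ln(0.107029) / ln(0.20745)
  = -2.234655 / -1.572865 ≈ 1.420754

1.421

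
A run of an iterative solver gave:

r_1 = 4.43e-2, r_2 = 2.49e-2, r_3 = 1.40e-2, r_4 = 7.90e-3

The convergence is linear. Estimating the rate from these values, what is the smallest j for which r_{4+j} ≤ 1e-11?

Rate ρ ≈ r_4/r_3 = 7.90e-3/1.40e-2 = 0.5643.
After j more steps, r_{4+j} ≈ 7.90e-3·ρ^j; need ρ^j ≤ 1e-11/7.90e-3 = 1.26582e-09.
j ≥ ln(1.26582e-09)/ln(0.5643) = -20.4875/-0.57217 = 35.807.
So 36 more iterations are needed.

36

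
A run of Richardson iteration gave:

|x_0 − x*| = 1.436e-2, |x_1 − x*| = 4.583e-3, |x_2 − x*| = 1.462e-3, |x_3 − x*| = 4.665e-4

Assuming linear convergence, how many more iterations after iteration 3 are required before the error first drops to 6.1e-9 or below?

10

Rate ρ ≈ |x_3 − x*|/|x_2 − x*| = 4.665e-4/1.462e-3 = 0.3191.
After j more steps, |x_{3+j} − x*| ≈ 4.665e-4·ρ^j; need ρ^j ≤ 6.1e-9/4.665e-4 = 1.30761e-05.
j ≥ ln(1.30761e-05)/ln(0.3191) = -11.2447/-1.14225 = 9.844.
So 10 more iterations are needed.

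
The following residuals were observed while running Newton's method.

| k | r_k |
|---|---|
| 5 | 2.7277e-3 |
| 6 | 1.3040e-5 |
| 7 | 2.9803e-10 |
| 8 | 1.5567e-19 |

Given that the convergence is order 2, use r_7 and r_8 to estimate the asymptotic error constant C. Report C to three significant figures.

C ≈ r_8 / r_7^2
  = 1.5567e-19 / (2.9803e-10)^2
  = 1.5567e-19 / 8.88219e-20 ≈ 1.7526

1.75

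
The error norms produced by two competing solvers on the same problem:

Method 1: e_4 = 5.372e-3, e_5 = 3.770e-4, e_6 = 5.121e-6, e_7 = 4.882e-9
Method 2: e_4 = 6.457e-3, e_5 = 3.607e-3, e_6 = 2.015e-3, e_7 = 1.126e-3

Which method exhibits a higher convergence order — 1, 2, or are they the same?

Method 1: p ≈ ln(4.882e-9/5.121e-6)/ln(5.121e-6/3.770e-4) ≈ 1.62.
Method 2: p ≈ ln(1.126e-3/2.015e-3)/ln(2.015e-3/3.607e-3) ≈ 1.00.
Method 1 has the higher order (≈1.6 vs ≈1.0).

1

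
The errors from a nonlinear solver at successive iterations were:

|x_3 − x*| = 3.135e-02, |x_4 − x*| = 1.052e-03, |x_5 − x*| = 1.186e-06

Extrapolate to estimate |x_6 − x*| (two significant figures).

First estimate the order: p ≈ ln(|x_5 − x*|/|x_4 − x*|) / ln(|x_4 − x*|/|x_3 − x*|) = ln(1.186e-06/1.052e-03)/ln(1.052e-03/3.135e-02) = ln(0.00112738)/ln(0.0335566) ≈ 1.9997.
Then |x_6 − x*| ≈ |x_5 − x*|·(|x_5 − x*|/|x_4 − x*|)^p = 1.186e-06·(0.00112738)^1.9997 = 1.186e-06·1.27358e-06 ≈ 1.51e-12.

1.5e-12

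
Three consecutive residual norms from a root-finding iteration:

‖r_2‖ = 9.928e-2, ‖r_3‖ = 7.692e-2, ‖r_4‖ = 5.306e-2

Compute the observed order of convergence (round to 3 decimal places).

1.455

p ≈ ln(‖r_4‖/‖r_3‖) / ln(‖r_3‖/‖r_2‖)
  = ln(5.306e-2/7.692e-2) / ln(7.692e-2/9.928e-2)
  = ln(0.689808) / ln(0.774778)
  = -0.371342 / -0.255179 ≈ 1.455222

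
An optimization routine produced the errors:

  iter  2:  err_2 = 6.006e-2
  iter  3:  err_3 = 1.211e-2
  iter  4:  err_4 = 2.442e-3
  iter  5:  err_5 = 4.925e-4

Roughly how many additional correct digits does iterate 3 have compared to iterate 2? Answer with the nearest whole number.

Digits gained ≈ log₁₀(err_2/err_3) = log₁₀(6.006e-2/1.211e-2) = log₁₀(4.95954) ≈ 0.695.

1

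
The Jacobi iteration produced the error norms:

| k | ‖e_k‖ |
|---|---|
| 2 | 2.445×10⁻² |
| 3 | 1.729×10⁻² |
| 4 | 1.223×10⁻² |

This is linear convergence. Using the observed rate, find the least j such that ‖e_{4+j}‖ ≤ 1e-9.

48

Rate ρ ≈ ‖e_4‖/‖e_3‖ = 1.223×10⁻²/1.729×10⁻² = 0.7073.
After j more steps, ‖e_{4+j}‖ ≈ 1.223×10⁻²·ρ^j; need ρ^j ≤ 1e-9/1.223×10⁻² = 8.17661e-08.
j ≥ ln(8.17661e-08)/ln(0.7073) = -16.3194/-0.34630 = 47.125.
So 48 more iterations are needed.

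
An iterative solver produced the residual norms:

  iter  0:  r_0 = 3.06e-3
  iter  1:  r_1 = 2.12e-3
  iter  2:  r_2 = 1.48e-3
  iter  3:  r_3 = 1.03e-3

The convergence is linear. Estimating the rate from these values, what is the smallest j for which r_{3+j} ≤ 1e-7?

Rate ρ ≈ r_3/r_2 = 1.03e-3/1.48e-3 = 0.6959.
After j more steps, r_{3+j} ≈ 1.03e-3·ρ^j; need ρ^j ≤ 1e-7/1.03e-3 = 9.70874e-05.
j ≥ ln(9.70874e-05)/ln(0.6959) = -9.2399/-0.36255 = 25.486.
So 26 more iterations are needed.

26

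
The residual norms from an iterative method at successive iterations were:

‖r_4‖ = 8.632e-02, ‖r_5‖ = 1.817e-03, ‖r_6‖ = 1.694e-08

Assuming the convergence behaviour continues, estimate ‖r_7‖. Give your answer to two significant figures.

1.4e-23

First estimate the order: p ≈ ln(‖r_6‖/‖r_5‖) / ln(‖r_5‖/‖r_4‖) = ln(1.694e-08/1.817e-03)/ln(1.817e-03/8.632e-02) = ln(9.32306e-06)/ln(0.0210496) ≈ 3.0001.
Then ‖r_7‖ ≈ ‖r_6‖·(‖r_6‖/‖r_5‖)^p = 1.694e-08·(9.32306e-06)^3.0001 = 1.694e-08·8.09417e-16 ≈ 1.371e-23.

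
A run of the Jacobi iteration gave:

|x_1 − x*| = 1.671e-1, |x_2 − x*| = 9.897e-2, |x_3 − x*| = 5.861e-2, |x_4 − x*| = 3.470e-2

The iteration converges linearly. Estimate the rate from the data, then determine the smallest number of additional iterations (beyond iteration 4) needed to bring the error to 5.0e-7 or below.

Rate ρ ≈ |x_4 − x*|/|x_3 − x*| = 3.470e-2/5.861e-2 = 0.5920.
After j more steps, |x_{4+j} − x*| ≈ 3.470e-2·ρ^j; need ρ^j ≤ 5.0e-7/3.470e-2 = 1.44092e-05.
j ≥ ln(1.44092e-05)/ln(0.5920) = -11.1476/-0.52425 = 21.264.
So 22 more iterations are needed.

22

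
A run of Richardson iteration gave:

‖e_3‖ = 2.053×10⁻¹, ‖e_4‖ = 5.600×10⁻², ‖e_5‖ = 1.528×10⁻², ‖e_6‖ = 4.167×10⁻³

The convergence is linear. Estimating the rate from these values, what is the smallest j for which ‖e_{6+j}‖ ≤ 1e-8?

Rate ρ ≈ ‖e_6‖/‖e_5‖ = 4.167×10⁻³/1.528×10⁻² = 0.2727.
After j more steps, ‖e_{6+j}‖ ≈ 4.167×10⁻³·ρ^j; need ρ^j ≤ 1e-8/4.167×10⁻³ = 2.39981e-06.
j ≥ ln(2.39981e-06)/ln(0.2727) = -12.9401/-1.29938 = 9.959.
So 10 more iterations are needed.

10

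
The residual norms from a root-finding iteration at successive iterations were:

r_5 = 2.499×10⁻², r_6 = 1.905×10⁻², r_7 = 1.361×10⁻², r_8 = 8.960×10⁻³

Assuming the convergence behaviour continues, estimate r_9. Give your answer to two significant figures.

5.3e-3

First estimate the order: p ≈ ln(r_8/r_7) / ln(r_7/r_6) = ln(8.960×10⁻³/1.361×10⁻²)/ln(1.361×10⁻²/1.905×10⁻²) = ln(0.658339)/ln(0.714436) ≈ 1.2432.
Then r_9 ≈ r_8·(r_8/r_7)^p = 8.960×10⁻³·(0.658339)^1.2432 = 8.960×10⁻³·0.594698 ≈ 0.005328.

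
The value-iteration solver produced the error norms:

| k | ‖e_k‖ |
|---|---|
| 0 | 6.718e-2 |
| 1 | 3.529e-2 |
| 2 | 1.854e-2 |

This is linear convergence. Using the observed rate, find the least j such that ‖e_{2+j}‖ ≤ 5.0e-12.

35

Rate ρ ≈ ‖e_2‖/‖e_1‖ = 1.854e-2/3.529e-2 = 0.5254.
After j more steps, ‖e_{2+j}‖ ≈ 1.854e-2·ρ^j; need ρ^j ≤ 5.0e-12/1.854e-2 = 2.69687e-10.
j ≥ ln(2.69687e-10)/ln(0.5254) = -22.0338/-0.64360 = 34.235.
So 35 more iterations are needed.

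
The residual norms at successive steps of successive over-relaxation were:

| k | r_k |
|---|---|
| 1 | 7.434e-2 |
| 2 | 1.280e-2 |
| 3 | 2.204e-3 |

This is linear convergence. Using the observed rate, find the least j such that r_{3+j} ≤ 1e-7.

6

Rate ρ ≈ r_3/r_2 = 2.204e-3/1.280e-2 = 0.1722.
After j more steps, r_{3+j} ≈ 2.204e-3·ρ^j; need ρ^j ≤ 1e-7/2.204e-3 = 4.53721e-05.
j ≥ ln(4.53721e-05)/ln(0.1722) = -10.0006/-1.75910 = 5.685.
So 6 more iterations are needed.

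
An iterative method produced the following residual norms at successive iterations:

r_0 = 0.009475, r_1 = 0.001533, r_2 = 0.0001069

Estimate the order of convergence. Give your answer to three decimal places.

1.462

p ≈ ln(r_2/r_1) / ln(r_1/r_0)
  = ln(0.0001069/0.001533) / ln(0.001533/0.009475)
  = ln(0.0697326) / ln(0.161794)
  = -2.663087 / -1.821431 ≈ 1.462085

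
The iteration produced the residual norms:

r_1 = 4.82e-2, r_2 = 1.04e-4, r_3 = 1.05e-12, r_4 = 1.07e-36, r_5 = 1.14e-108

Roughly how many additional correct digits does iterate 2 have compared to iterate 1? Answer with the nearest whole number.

3

Digits gained ≈ log₁₀(r_1/r_2) = log₁₀(4.82e-2/1.04e-4) = log₁₀(463.462) ≈ 2.666.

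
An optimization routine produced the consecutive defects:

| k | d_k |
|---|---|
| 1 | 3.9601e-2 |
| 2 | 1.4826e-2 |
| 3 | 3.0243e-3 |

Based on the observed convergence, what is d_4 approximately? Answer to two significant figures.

2.3e-4

First estimate the order: p ≈ ln(d_3/d_2) / ln(d_2/d_1) = ln(3.0243e-3/1.4826e-2)/ln(1.4826e-2/3.9601e-2) = ln(0.203986)/ln(0.374384) ≈ 1.6181.
Then d_4 ≈ d_3·(d_3/d_2)^p = 3.0243e-3·(0.203986)^1.6181 = 3.0243e-3·0.0763597 ≈ 0.0002309.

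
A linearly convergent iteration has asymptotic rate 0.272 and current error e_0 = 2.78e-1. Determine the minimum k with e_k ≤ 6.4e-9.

14

After k steps, e_k ≈ 2.78e-1·0.272^k.
Need 0.272^k ≤ 6.4e-9/2.78e-1 = 2.30216e-08.
k ≥ ln(2.30216e-08)/ln(0.272) = -17.5868/-1.30195 = 13.508.
Smallest integer k = 14.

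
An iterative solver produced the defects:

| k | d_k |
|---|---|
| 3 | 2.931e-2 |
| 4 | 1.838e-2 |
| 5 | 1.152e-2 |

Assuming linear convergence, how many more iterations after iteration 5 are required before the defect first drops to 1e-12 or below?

Rate ρ ≈ d_5/d_4 = 1.152e-2/1.838e-2 = 0.6268.
After j more steps, d_{5+j} ≈ 1.152e-2·ρ^j; need ρ^j ≤ 1e-12/1.152e-2 = 8.68056e-11.
j ≥ ln(8.68056e-11)/ln(0.6268) = -23.1673/-0.46713 = 49.595.
So 50 more iterations are needed.

50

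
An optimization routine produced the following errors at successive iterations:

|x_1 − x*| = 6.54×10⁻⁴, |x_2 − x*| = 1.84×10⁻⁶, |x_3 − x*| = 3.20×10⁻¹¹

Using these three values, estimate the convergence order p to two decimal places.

1.87

p ≈ ln(|x_3 − x*|/|x_2 − x*|) / ln(|x_2 − x*|/|x_1 − x*|)
  = ln(3.20×10⁻¹¹/1.84×10⁻⁶) / ln(1.84×10⁻⁶/6.54×10⁻⁴)
  = ln(1.73913e-05) / ln(0.00281346)
  = -10.95954 / -5.87334 ≈ 1.86598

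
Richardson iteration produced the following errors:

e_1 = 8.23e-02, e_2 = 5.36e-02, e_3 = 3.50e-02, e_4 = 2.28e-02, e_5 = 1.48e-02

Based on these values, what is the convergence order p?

1

Consecutive ratios: e_5/e_4 = 1.48e-02/2.28e-02 = 0.649123, e_4/e_3 = 2.28e-02/3.50e-02 = 0.651429.
p ≈ ln(0.649123)/ln(0.651429) = -0.4321/-0.4286 ≈ 1.01.
So the convergence is linear (order 1).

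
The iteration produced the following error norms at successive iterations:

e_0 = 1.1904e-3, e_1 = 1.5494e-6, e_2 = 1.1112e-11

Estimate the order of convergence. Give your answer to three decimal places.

1.783

p ≈ ln(e_2/e_1) / ln(e_1/e_0)
  = ln(1.1112e-11/1.5494e-6) / ln(1.5494e-6/1.1904e-3)
  = ln(7.17181e-06) / ln(0.00130158)
  = -11.845352 / -6.644176 ≈ 1.782817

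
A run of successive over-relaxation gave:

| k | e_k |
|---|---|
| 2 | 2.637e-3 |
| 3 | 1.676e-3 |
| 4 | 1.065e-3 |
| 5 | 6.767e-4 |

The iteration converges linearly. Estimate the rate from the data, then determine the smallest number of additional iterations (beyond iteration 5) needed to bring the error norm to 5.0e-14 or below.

52

Rate ρ ≈ e_5/e_4 = 6.767e-4/1.065e-3 = 0.6354.
After j more steps, e_{5+j} ≈ 6.767e-4·ρ^j; need ρ^j ≤ 5.0e-14/6.767e-4 = 7.3888e-11.
j ≥ ln(7.3888e-11)/ln(0.6354) = -23.3285/-0.45350 = 51.441.
So 52 more iterations are needed.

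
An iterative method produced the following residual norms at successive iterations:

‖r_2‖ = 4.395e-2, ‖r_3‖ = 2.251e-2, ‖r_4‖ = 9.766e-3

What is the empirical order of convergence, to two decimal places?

p ≈ ln(‖r_4‖/‖r_3‖) / ln(‖r_3‖/‖r_2‖)
  = ln(9.766e-3/2.251e-2) / ln(2.251e-2/4.395e-2)
  = ln(0.433852) / ln(0.512173)
  = -0.83505 / -0.66909 ≈ 1.24804

1.25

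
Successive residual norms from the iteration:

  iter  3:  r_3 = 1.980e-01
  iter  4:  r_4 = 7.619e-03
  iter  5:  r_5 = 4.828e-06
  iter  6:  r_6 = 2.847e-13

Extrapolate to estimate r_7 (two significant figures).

1.3e-29

First estimate the order: p ≈ ln(r_6/r_5) / ln(r_5/r_4) = ln(2.847e-13/4.828e-06)/ln(4.828e-06/7.619e-03) = ln(5.89685e-08)/ln(0.000633679) ≈ 2.2605.
Then r_7 ≈ r_6·(r_6/r_5)^p = 2.847e-13·(5.89685e-08)^2.2605 = 2.847e-13·4.54974e-17 ≈ 1.295e-29.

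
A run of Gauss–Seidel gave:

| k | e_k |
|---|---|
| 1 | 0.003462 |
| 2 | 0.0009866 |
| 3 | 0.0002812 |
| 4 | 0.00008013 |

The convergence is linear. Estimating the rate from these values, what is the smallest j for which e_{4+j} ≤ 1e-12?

15

Rate ρ ≈ e_4/e_3 = 0.00008013/0.0002812 = 0.2850.
After j more steps, e_{4+j} ≈ 0.00008013·ρ^j; need ρ^j ≤ 1e-12/0.00008013 = 1.24797e-08.
j ≥ ln(1.24797e-08)/ln(0.2850) = -18.1992/-1.25527 = 14.498.
So 15 more iterations are needed.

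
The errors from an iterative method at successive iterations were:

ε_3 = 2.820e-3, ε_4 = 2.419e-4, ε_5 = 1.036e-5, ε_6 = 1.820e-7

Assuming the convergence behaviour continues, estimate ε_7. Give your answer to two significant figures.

1.0e-9

First estimate the order: p ≈ ln(ε_6/ε_5) / ln(ε_5/ε_4) = ln(1.820e-7/1.036e-5)/ln(1.036e-5/2.419e-4) = ln(0.0175676)/ln(0.0428276) ≈ 1.2828.
Then ε_7 ≈ ε_6·(ε_6/ε_5)^p = 1.820e-7·(0.0175676)^1.2828 = 1.820e-7·0.00560166 ≈ 1.02e-09.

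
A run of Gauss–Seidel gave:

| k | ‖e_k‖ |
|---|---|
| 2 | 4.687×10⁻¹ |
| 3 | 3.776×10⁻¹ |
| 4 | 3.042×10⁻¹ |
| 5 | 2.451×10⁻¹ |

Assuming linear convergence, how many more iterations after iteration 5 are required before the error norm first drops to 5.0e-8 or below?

72

Rate ρ ≈ ‖e_5‖/‖e_4‖ = 2.451×10⁻¹/3.042×10⁻¹ = 0.8057.
After j more steps, ‖e_{5+j}‖ ≈ 2.451×10⁻¹·ρ^j; need ρ^j ≤ 5.0e-8/2.451×10⁻¹ = 2.03998e-07.
j ≥ ln(2.03998e-07)/ln(0.8057) = -15.4052/-0.21604 = 71.307.
So 72 more iterations are needed.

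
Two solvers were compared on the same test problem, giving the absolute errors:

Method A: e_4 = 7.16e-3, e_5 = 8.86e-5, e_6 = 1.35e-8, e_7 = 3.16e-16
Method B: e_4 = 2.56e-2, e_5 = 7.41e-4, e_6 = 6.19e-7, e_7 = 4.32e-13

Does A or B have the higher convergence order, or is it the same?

same

Method A: p ≈ ln(3.16e-16/1.35e-8)/ln(1.35e-8/8.86e-5) ≈ 2.00.
Method B: p ≈ ln(4.32e-13/6.19e-7)/ln(6.19e-7/7.41e-4) ≈ 2.00.
Both orders ≈ 2.0 — effectively the same.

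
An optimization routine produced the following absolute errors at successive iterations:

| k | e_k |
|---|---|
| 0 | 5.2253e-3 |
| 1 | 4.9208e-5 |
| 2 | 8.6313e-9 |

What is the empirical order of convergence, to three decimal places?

p ≈ ln(e_2/e_1) / ln(e_1/e_0)
  = ln(8.6313e-9/4.9208e-5) / ln(4.9208e-5/5.2253e-3)
  = ln(0.000175404) / ln(0.00941726)
  = -8.648419 / -4.665211 ≈ 1.853811

1.854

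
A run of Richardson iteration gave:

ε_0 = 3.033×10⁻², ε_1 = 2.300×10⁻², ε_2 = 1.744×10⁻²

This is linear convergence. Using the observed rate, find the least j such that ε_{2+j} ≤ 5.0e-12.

Rate ρ ≈ ε_2/ε_1 = 1.744×10⁻²/2.300×10⁻² = 0.7583.
After j more steps, ε_{2+j} ≈ 1.744×10⁻²·ρ^j; need ρ^j ≤ 5.0e-12/1.744×10⁻² = 2.86697e-10.
j ≥ ln(2.86697e-10)/ln(0.7583) = -21.9726/-0.27668 = 79.415.
So 80 more iterations are needed.

80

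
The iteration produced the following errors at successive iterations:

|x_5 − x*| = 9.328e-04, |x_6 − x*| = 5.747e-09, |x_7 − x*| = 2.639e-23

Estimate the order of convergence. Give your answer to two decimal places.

2.75

p ≈ ln(|x_7 − x*|/|x_6 − x*|) / ln(|x_6 − x*|/|x_5 − x*|)
  = ln(2.639e-23/5.747e-09) / ln(5.747e-09/9.328e-04)
  = ln(4.59196e-15) / ln(6.16102e-06)
  = -33.01447 / -11.99727 ≈ 2.75183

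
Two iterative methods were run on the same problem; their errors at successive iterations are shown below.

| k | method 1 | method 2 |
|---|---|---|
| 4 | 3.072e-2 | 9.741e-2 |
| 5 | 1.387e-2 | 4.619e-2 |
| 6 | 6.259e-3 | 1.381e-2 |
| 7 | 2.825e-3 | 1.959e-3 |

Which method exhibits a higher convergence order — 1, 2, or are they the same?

Method 1: p ≈ ln(2.825e-3/6.259e-3)/ln(6.259e-3/1.387e-2) ≈ 1.00.
Method 2: p ≈ ln(1.959e-3/1.381e-2)/ln(1.381e-2/4.619e-2) ≈ 1.62.
Method 2 has the higher order (≈1.6 vs ≈1.0).

2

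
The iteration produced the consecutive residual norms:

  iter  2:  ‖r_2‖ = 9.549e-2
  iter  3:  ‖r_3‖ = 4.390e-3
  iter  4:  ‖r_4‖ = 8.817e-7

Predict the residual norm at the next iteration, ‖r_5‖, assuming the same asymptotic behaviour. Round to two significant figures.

5.3e-17

First estimate the order: p ≈ ln(‖r_4‖/‖r_3‖) / ln(‖r_3‖/‖r_2‖) = ln(8.817e-7/4.390e-3)/ln(4.390e-3/9.549e-2) = ln(0.000200843)/ln(0.0459734) ≈ 2.7642.
Then ‖r_5‖ ≈ ‖r_4‖·(‖r_4‖/‖r_3‖)^p = 8.817e-7·(0.000200843)^2.7642 = 8.817e-7·6.03054e-11 ≈ 5.317e-17.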